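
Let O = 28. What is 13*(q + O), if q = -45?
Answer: -221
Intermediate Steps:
13*(q + O) = 13*(-45 + 28) = 13*(-17) = -221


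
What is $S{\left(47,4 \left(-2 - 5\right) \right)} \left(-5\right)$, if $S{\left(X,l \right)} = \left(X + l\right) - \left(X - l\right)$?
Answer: $280$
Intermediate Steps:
$S{\left(X,l \right)} = 2 l$
$S{\left(47,4 \left(-2 - 5\right) \right)} \left(-5\right) = 2 \cdot 4 \left(-2 - 5\right) \left(-5\right) = 2 \cdot 4 \left(-7\right) \left(-5\right) = 2 \left(-28\right) \left(-5\right) = \left(-56\right) \left(-5\right) = 280$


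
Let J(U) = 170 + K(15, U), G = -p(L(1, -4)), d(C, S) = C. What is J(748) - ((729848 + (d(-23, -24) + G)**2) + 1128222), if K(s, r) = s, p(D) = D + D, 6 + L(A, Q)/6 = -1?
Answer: -1861606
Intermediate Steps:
L(A, Q) = -42 (L(A, Q) = -36 + 6*(-1) = -36 - 6 = -42)
p(D) = 2*D
G = 84 (G = -2*(-42) = -1*(-84) = 84)
J(U) = 185 (J(U) = 170 + 15 = 185)
J(748) - ((729848 + (d(-23, -24) + G)**2) + 1128222) = 185 - ((729848 + (-23 + 84)**2) + 1128222) = 185 - ((729848 + 61**2) + 1128222) = 185 - ((729848 + 3721) + 1128222) = 185 - (733569 + 1128222) = 185 - 1*1861791 = 185 - 1861791 = -1861606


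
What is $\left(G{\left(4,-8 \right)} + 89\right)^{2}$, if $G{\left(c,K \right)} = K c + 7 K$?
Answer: $1$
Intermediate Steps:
$G{\left(c,K \right)} = 7 K + K c$
$\left(G{\left(4,-8 \right)} + 89\right)^{2} = \left(- 8 \left(7 + 4\right) + 89\right)^{2} = \left(\left(-8\right) 11 + 89\right)^{2} = \left(-88 + 89\right)^{2} = 1^{2} = 1$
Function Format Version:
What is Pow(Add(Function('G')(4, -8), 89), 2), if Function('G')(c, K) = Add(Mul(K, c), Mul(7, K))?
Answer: 1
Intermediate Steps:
Function('G')(c, K) = Add(Mul(7, K), Mul(K, c))
Pow(Add(Function('G')(4, -8), 89), 2) = Pow(Add(Mul(-8, Add(7, 4)), 89), 2) = Pow(Add(Mul(-8, 11), 89), 2) = Pow(Add(-88, 89), 2) = Pow(1, 2) = 1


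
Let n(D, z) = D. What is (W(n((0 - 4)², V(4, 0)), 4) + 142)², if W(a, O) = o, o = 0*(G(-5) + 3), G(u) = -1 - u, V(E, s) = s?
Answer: 20164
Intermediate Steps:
o = 0 (o = 0*((-1 - 1*(-5)) + 3) = 0*((-1 + 5) + 3) = 0*(4 + 3) = 0*7 = 0)
W(a, O) = 0
(W(n((0 - 4)², V(4, 0)), 4) + 142)² = (0 + 142)² = 142² = 20164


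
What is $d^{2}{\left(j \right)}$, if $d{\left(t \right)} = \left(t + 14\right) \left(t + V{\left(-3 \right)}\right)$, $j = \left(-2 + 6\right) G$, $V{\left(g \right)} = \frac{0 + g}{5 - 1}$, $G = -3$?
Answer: $\frac{2601}{4} \approx 650.25$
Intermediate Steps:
$V{\left(g \right)} = \frac{g}{4}$
$j = -12$ ($j = \left(-2 + 6\right) \left(-3\right) = 4 \left(-3\right) = -12$)
$d{\left(t \right)} = \left(14 + t\right) \left(- \frac{3}{4} + t\right)$ ($d{\left(t \right)} = \left(t + 14\right) \left(t + \frac{1}{4} \left(-3\right)\right) = \left(14 + t\right) \left(t - \frac{3}{4}\right) = \left(14 + t\right) \left(- \frac{3}{4} + t\right)$)
$d^{2}{\left(j \right)} = \left(- \frac{21}{2} + \left(-12\right)^{2} + \frac{53}{4} \left(-12\right)\right)^{2} = \left(- \frac{21}{2} + 144 - 159\right)^{2} = \left(- \frac{51}{2}\right)^{2} = \frac{2601}{4}$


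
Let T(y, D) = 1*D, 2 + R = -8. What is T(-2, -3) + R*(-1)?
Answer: 7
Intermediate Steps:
R = -10 (R = -2 - 8 = -10)
T(y, D) = D
T(-2, -3) + R*(-1) = -3 - 10*(-1) = -3 + 10 = 7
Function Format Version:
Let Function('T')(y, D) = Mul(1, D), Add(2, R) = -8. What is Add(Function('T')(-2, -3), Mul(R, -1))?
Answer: 7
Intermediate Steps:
R = -10 (R = Add(-2, -8) = -10)
Function('T')(y, D) = D
Add(Function('T')(-2, -3), Mul(R, -1)) = Add(-3, Mul(-10, -1)) = Add(-3, 10) = 7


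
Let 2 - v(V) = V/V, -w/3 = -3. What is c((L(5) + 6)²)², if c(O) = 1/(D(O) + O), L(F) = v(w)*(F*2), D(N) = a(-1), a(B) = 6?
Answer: 1/68644 ≈ 1.4568e-5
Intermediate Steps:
w = 9 (w = -3*(-3) = 9)
D(N) = 6
v(V) = 1 (v(V) = 2 - V/V = 2 - 1*1 = 2 - 1 = 1)
L(F) = 2*F (L(F) = 1*(F*2) = 1*(2*F) = 2*F)
c(O) = 1/(6 + O)
c((L(5) + 6)²)² = (1/(6 + (2*5 + 6)²))² = (1/(6 + (10 + 6)²))² = (1/(6 + 16²))² = (1/(6 + 256))² = (1/262)² = 1/68644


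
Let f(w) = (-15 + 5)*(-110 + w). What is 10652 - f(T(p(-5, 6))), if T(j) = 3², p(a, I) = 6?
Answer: 9642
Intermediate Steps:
T(j) = 9
f(w) = 1100 - 10*w (f(w) = -10*(-110 + w) = 1100 - 10*w)
10652 - f(T(p(-5, 6))) = 10652 - (1100 - 10*9) = 10652 - (1100 - 90) = 10652 - 1*1010 = 10652 - 1010 = 9642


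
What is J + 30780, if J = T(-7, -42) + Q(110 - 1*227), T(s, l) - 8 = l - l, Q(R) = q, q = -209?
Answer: 30579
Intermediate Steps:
Q(R) = -209
T(s, l) = 8 (T(s, l) = 8 + (l - l) = 8 + 0 = 8)
J = -201 (J = 8 - 209 = -201)
J + 30780 = -201 + 30780 = 30579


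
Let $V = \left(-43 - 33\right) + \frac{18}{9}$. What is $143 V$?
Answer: $-10582$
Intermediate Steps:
$V = -74$ ($V = -76 + 18 \cdot \frac{1}{9} = -76 + 2 = -74$)
$143 V = 143 \left(-74\right) = -10582$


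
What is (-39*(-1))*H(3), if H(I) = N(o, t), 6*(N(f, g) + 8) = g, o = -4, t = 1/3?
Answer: -1859/6 ≈ -309.83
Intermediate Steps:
t = ⅓ ≈ 0.33333
N(f, g) = -8 + g/6
H(I) = -143/18 (H(I) = -8 + (⅙)*(⅓) = -8 + 1/18 = -143/18)
(-39*(-1))*H(3) = -39*(-1)*(-143/18) = 39*(-143/18) = -1859/6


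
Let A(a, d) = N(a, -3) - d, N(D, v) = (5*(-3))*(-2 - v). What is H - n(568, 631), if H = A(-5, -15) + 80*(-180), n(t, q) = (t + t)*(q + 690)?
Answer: -1515056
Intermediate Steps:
N(D, v) = 30 + 15*v (N(D, v) = -15*(-2 - v) = 30 + 15*v)
A(a, d) = -15 - d (A(a, d) = (30 + 15*(-3)) - d = (30 - 45) - d = -15 - d)
n(t, q) = 2*t*(690 + q) (n(t, q) = (2*t)*(690 + q) = 2*t*(690 + q))
H = -14400 (H = (-15 - 1*(-15)) + 80*(-180) = (-15 + 15) - 14400 = 0 - 14400 = -14400)
H - n(568, 631) = -14400 - 2*568*(690 + 631) = -14400 - 2*568*1321 = -14400 - 1*1500656 = -14400 - 1500656 = -1515056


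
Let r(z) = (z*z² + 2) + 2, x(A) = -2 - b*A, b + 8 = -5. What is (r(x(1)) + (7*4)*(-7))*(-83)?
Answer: -94537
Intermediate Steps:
b = -13 (b = -8 - 5 = -13)
x(A) = -2 + 13*A (x(A) = -2 - (-13)*A = -2 + 13*A)
r(z) = 4 + z³ (r(z) = (z³ + 2) + 2 = (2 + z³) + 2 = 4 + z³)
(r(x(1)) + (7*4)*(-7))*(-83) = ((4 + (-2 + 13*1)³) + (7*4)*(-7))*(-83) = ((4 + (-2 + 13)³) + 28*(-7))*(-83) = ((4 + 11³) - 196)*(-83) = ((4 + 1331) - 196)*(-83) = (1335 - 196)*(-83) = 1139*(-83) = -94537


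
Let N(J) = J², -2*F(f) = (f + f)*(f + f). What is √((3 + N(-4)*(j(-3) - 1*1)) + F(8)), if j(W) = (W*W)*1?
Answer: √3 ≈ 1.7320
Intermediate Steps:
j(W) = W² (j(W) = W²*1 = W²)
F(f) = -2*f² (F(f) = -(f + f)*(f + f)/2 = -2*f*2*f/2 = -2*f²)
√((3 + N(-4)*(j(-3) - 1*1)) + F(8)) = √((3 + (-4)²*((-3)² - 1*1)) - 2*8²) = √((3 + 16*(9 - 1)) - 2*64) = √((3 + 16*8) - 128) = √((3 + 128) - 128) = √(131 - 128) = √3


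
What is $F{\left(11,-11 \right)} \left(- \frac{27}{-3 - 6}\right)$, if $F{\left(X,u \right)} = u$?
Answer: $-33$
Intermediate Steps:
$F{\left(11,-11 \right)} \left(- \frac{27}{-3 - 6}\right) = - 11 \left(- \frac{27}{-3 - 6}\right) = - 11 \left(- \frac{27}{-9}\right) = - 11 \left(\left(-27\right) \left(- \frac{1}{9}\right)\right) = \left(-11\right) 3 = -33$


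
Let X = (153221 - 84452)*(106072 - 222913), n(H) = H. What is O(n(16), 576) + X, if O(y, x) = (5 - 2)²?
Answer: -8035038720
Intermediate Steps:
O(y, x) = 9 (O(y, x) = 3² = 9)
X = -8035038729 (X = 68769*(-116841) = -8035038729)
O(n(16), 576) + X = 9 - 8035038729 = -8035038720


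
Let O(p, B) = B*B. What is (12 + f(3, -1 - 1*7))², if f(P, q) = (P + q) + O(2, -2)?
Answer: 121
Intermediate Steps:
O(p, B) = B²
f(P, q) = 4 + P + q (f(P, q) = (P + q) + (-2)² = (P + q) + 4 = 4 + P + q)
(12 + f(3, -1 - 1*7))² = (12 + (4 + 3 + (-1 - 1*7)))² = (12 + (4 + 3 + (-1 - 7)))² = (12 + (4 + 3 - 8))² = (12 - 1)² = 11² = 121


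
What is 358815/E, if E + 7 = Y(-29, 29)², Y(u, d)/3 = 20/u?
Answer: -301763415/2287 ≈ -1.3195e+5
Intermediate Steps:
Y(u, d) = 60/u (Y(u, d) = 3*(20/u) = 60/u)
E = -2287/841 (E = -7 + (60/(-29))² = -7 + (60*(-1/29))² = -7 + (-60/29)² = -7 + 3600/841 = -2287/841 ≈ -2.7194)
358815/E = 358815/(-2287/841) = 358815*(-841/2287) = -301763415/2287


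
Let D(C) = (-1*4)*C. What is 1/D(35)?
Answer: -1/140 ≈ -0.0071429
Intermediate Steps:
D(C) = -4*C
1/D(35) = 1/(-4*35) = 1/(-140) = -1/140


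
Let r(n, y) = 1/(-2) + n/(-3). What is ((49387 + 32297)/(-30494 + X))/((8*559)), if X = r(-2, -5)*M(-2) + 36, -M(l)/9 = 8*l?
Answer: -20421/34025212 ≈ -0.00060017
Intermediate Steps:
M(l) = -72*l
r(n, y) = -½ - n/3 (r(n, y) = 1*(-½) + n*(-⅓) = -½ - n/3)
X = 60 (X = (-½ - ⅓*(-2))*(-72*(-2)) + 36 = (-½ + ⅔)*144 + 36 = (⅙)*144 + 36 = 24 + 36 = 60)
((49387 + 32297)/(-30494 + X))/((8*559)) = ((49387 + 32297)/(-30494 + 60))/((8*559)) = (81684/(-30434))/4472 = (81684*(-1/30434))*(1/4472) = -40842/15217*1/4472 = -20421/34025212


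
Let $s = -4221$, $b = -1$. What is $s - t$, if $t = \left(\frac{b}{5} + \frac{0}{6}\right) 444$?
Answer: $- \frac{20661}{5} \approx -4132.2$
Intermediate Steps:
$t = - \frac{444}{5}$ ($t = \left(- \frac{1}{5} + \frac{0}{6}\right) 444 = \left(\left(-1\right) \frac{1}{5} + 0 \cdot \frac{1}{6}\right) 444 = \left(- \frac{1}{5} + 0\right) 444 = \left(- \frac{1}{5}\right) 444 = - \frac{444}{5} \approx -88.8$)
$s - t = -4221 - - \frac{444}{5} = -4221 + \frac{444}{5} = - \frac{20661}{5}$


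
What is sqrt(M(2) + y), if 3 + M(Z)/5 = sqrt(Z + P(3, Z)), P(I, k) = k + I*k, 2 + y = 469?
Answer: sqrt(452 + 5*sqrt(10)) ≈ 21.629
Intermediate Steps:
y = 467 (y = -2 + 469 = 467)
M(Z) = -15 + 5*sqrt(5)*sqrt(Z) (M(Z) = -15 + 5*sqrt(Z + Z*(1 + 3)) = -15 + 5*sqrt(Z + Z*4) = -15 + 5*sqrt(Z + 4*Z) = -15 + 5*sqrt(5*Z) = -15 + 5*(sqrt(5)*sqrt(Z)) = -15 + 5*sqrt(5)*sqrt(Z))
sqrt(M(2) + y) = sqrt((-15 + 5*sqrt(5)*sqrt(2)) + 467) = sqrt((-15 + 5*sqrt(10)) + 467) = sqrt(452 + 5*sqrt(10))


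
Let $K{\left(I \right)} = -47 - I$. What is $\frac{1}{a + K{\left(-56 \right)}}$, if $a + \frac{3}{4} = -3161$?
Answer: $- \frac{4}{12611} \approx -0.00031718$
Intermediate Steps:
$a = - \frac{12647}{4}$ ($a = - \frac{3}{4} - 3161 = - \frac{12647}{4} \approx -3161.8$)
$\frac{1}{a + K{\left(-56 \right)}} = \frac{1}{- \frac{12647}{4} - -9} = \frac{1}{- \frac{12647}{4} + \left(-47 + 56\right)} = \frac{1}{- \frac{12647}{4} + 9} = \frac{1}{- \frac{12611}{4}} = - \frac{4}{12611}$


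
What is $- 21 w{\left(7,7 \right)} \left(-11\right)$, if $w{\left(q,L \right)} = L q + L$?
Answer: $12936$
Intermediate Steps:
$w{\left(q,L \right)} = L + L q$
$- 21 w{\left(7,7 \right)} \left(-11\right) = - 21 \cdot 7 \left(1 + 7\right) \left(-11\right) = - 21 \cdot 7 \cdot 8 \left(-11\right) = \left(-21\right) 56 \left(-11\right) = \left(-1176\right) \left(-11\right) = 12936$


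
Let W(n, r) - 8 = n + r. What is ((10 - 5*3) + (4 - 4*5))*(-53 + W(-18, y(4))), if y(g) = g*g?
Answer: 987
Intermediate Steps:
y(g) = g²
W(n, r) = 8 + n + r (W(n, r) = 8 + (n + r) = 8 + n + r)
((10 - 5*3) + (4 - 4*5))*(-53 + W(-18, y(4))) = ((10 - 5*3) + (4 - 4*5))*(-53 + (8 - 18 + 4²)) = ((10 - 15) + (4 - 20))*(-53 + (8 - 18 + 16)) = (-5 - 16)*(-53 + 6) = -21*(-47) = 987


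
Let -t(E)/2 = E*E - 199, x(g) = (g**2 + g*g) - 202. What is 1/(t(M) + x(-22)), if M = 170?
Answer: -1/56636 ≈ -1.7657e-5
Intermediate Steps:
x(g) = -202 + 2*g**2 (x(g) = (g**2 + g**2) - 202 = 2*g**2 - 202 = -202 + 2*g**2)
t(E) = 398 - 2*E**2 (t(E) = -2*(E*E - 199) = -2*(E**2 - 199) = -2*(-199 + E**2) = 398 - 2*E**2)
1/(t(M) + x(-22)) = 1/((398 - 2*170**2) + (-202 + 2*(-22)**2)) = 1/((398 - 2*28900) + (-202 + 2*484)) = 1/((398 - 57800) + (-202 + 968)) = 1/(-57402 + 766) = 1/(-56636) = -1/56636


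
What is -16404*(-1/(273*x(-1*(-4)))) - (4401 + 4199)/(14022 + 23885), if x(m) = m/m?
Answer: 206492876/3449537 ≈ 59.861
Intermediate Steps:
x(m) = 1
-16404*(-1/(273*x(-1*(-4)))) - (4401 + 4199)/(14022 + 23885) = -16404/((1*(-21))*13) - (4401 + 4199)/(14022 + 23885) = -16404/((-21*13)) - 8600/37907 = -16404/(-273) - 8600/37907 = -16404*(-1/273) - 1*8600/37907 = 5468/91 - 8600/37907 = 206492876/3449537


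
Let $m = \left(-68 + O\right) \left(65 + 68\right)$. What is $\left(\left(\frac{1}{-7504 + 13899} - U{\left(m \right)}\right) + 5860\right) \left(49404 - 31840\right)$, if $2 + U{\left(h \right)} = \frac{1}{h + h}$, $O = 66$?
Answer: $\frac{87571256906337}{850535} \approx 1.0296 \cdot 10^{8}$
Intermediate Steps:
$m = -266$ ($m = \left(-68 + 66\right) \left(65 + 68\right) = \left(-2\right) 133 = -266$)
$U{\left(h \right)} = -2 + \frac{1}{2 h}$ ($U{\left(h \right)} = -2 + \frac{1}{h + h} = -2 + \frac{1}{2 h}$)
$\left(\left(\frac{1}{-7504 + 13899} - U{\left(m \right)}\right) + 5860\right) \left(49404 - 31840\right) = \left(\left(\frac{1}{-7504 + 13899} - \left(-2 + \frac{1}{2 \left(-266\right)}\right)\right) + 5860\right) \left(49404 - 31840\right) = \left(\left(\frac{1}{6395} - \left(-2 + \frac{1}{2} \left(- \frac{1}{266}\right)\right)\right) + 5860\right) 17564 = \left(\left(\frac{1}{6395} - \left(-2 - \frac{1}{532}\right)\right) + 5860\right) 17564 = \left(\left(\frac{1}{6395} - - \frac{1065}{532}\right) + 5860\right) 17564 = \left(\left(\frac{1}{6395} + \frac{1065}{532}\right) + 5860\right) 17564 = \left(\frac{6811207}{3402140} + 5860\right) 17564 = \frac{19943351607}{3402140} \cdot 17564 = \frac{87571256906337}{850535}$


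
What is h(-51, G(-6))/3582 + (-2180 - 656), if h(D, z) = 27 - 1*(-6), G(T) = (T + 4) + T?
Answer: -3386173/1194 ≈ -2836.0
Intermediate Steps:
G(T) = 4 + 2*T (G(T) = (4 + T) + T = 4 + 2*T)
h(D, z) = 33 (h(D, z) = 27 + 6 = 33)
h(-51, G(-6))/3582 + (-2180 - 656) = 33/3582 + (-2180 - 656) = 33*(1/3582) - 2836 = 11/1194 - 2836 = -3386173/1194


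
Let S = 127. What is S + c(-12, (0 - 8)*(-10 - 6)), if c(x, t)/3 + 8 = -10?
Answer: 73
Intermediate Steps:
c(x, t) = -54 (c(x, t) = -24 + 3*(-10) = -24 - 30 = -54)
S + c(-12, (0 - 8)*(-10 - 6)) = 127 - 54 = 73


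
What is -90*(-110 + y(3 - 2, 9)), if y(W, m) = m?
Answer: 9090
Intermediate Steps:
-90*(-110 + y(3 - 2, 9)) = -90*(-110 + 9) = -90*(-101) = 9090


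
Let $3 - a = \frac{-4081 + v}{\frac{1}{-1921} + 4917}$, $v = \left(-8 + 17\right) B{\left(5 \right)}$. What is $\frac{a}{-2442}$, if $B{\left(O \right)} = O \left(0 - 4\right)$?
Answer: $- \frac{36522049}{23066047752} \approx -0.0015834$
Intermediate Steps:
$B{\left(O \right)} = - 4 O$ ($B{\left(O \right)} = O \left(-4\right) = - 4 O$)
$v = -180$ ($v = \left(-8 + 17\right) \left(\left(-4\right) 5\right) = 9 \left(-20\right) = -180$)
$a = \frac{36522049}{9445556}$ ($a = 3 - \frac{-4081 - 180}{\frac{1}{-1921} + 4917} = 3 - - \frac{4261}{- \frac{1}{1921} + 4917} = 3 - - \frac{4261}{\frac{9445556}{1921}} = 3 - \left(-4261\right) \frac{1921}{9445556} = 3 - - \frac{8185381}{9445556} = 3 + \frac{8185381}{9445556} = \frac{36522049}{9445556} \approx 3.8666$)
$\frac{a}{-2442} = \frac{36522049}{9445556 \left(-2442\right)} = \frac{36522049}{9445556} \left(- \frac{1}{2442}\right) = - \frac{36522049}{23066047752}$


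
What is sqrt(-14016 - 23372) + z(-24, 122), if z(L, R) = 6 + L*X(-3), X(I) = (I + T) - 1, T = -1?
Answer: 126 + 2*I*sqrt(9347) ≈ 126.0 + 193.36*I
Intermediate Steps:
X(I) = -2 + I (X(I) = (I - 1) - 1 = (-1 + I) - 1 = -2 + I)
z(L, R) = 6 - 5*L (z(L, R) = 6 + L*(-2 - 3) = 6 + L*(-5) = 6 - 5*L)
sqrt(-14016 - 23372) + z(-24, 122) = sqrt(-14016 - 23372) + (6 - 5*(-24)) = sqrt(-37388) + (6 + 120) = 2*I*sqrt(9347) + 126 = 126 + 2*I*sqrt(9347)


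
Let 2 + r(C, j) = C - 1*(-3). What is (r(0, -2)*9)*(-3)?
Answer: -27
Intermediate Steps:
r(C, j) = 1 + C (r(C, j) = -2 + (C - 1*(-3)) = -2 + (C + 3) = -2 + (3 + C) = 1 + C)
(r(0, -2)*9)*(-3) = ((1 + 0)*9)*(-3) = (1*9)*(-3) = 9*(-3) = -27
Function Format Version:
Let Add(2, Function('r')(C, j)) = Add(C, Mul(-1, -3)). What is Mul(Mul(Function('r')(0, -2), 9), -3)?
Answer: -27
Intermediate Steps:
Function('r')(C, j) = Add(1, C) (Function('r')(C, j) = Add(-2, Add(C, Mul(-1, -3))) = Add(-2, Add(C, 3)) = Add(-2, Add(3, C)) = Add(1, C))
Mul(Mul(Function('r')(0, -2), 9), -3) = Mul(Mul(Add(1, 0), 9), -3) = Mul(Mul(1, 9), -3) = Mul(9, -3) = -27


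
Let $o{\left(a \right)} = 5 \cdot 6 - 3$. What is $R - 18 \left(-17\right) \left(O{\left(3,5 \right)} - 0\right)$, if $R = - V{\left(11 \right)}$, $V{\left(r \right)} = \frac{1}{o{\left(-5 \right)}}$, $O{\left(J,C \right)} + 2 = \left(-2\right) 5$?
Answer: $- \frac{99145}{27} \approx -3672.0$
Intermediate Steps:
$O{\left(J,C \right)} = -12$ ($O{\left(J,C \right)} = -2 - 10 = -12$)
$o{\left(a \right)} = 27$ ($o{\left(a \right)} = 30 - 3 = 27$)
$V{\left(r \right)} = \frac{1}{27}$
$R = - \frac{1}{27}$ ($R = \left(-1\right) \frac{1}{27} = - \frac{1}{27} \approx -0.037037$)
$R - 18 \left(-17\right) \left(O{\left(3,5 \right)} - 0\right) = - \frac{1}{27} - 18 \left(-17\right) \left(-12 - 0\right) = - \frac{1}{27} - - 306 \left(-12 + 0\right) = - \frac{1}{27} - \left(-306\right) \left(-12\right) = - \frac{1}{27} - 3672 = - \frac{99145}{27}$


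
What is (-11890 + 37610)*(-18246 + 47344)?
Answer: 748400560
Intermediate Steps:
(-11890 + 37610)*(-18246 + 47344) = 25720*29098 = 748400560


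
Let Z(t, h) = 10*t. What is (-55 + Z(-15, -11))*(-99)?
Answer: 20295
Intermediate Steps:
(-55 + Z(-15, -11))*(-99) = (-55 + 10*(-15))*(-99) = (-55 - 150)*(-99) = -205*(-99) = 20295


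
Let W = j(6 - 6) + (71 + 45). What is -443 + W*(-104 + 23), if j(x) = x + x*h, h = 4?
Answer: -9839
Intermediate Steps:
j(x) = 5*x (j(x) = x + x*4 = x + 4*x = 5*x)
W = 116 (W = 5*(6 - 6) + (71 + 45) = 5*0 + 116 = 0 + 116 = 116)
-443 + W*(-104 + 23) = -443 + 116*(-104 + 23) = -443 + 116*(-81) = -443 - 9396 = -9839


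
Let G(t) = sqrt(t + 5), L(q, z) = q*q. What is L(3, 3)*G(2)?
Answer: 9*sqrt(7) ≈ 23.812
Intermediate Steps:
L(q, z) = q**2
G(t) = sqrt(5 + t)
L(3, 3)*G(2) = 3**2*sqrt(5 + 2) = 9*sqrt(7)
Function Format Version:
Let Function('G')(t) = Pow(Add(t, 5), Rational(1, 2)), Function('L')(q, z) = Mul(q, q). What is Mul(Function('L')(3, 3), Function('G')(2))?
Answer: Mul(9, Pow(7, Rational(1, 2))) ≈ 23.812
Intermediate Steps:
Function('L')(q, z) = Pow(q, 2)
Function('G')(t) = Pow(Add(5, t), Rational(1, 2))
Mul(Function('L')(3, 3), Function('G')(2)) = Mul(Pow(3, 2), Pow(Add(5, 2), Rational(1, 2))) = Mul(9, Pow(7, Rational(1, 2)))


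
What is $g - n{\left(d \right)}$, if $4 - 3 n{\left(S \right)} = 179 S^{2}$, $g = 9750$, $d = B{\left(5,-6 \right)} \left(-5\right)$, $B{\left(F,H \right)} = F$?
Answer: $\frac{141121}{3} \approx 47040.0$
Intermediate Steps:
$d = -25$ ($d = 5 \left(-5\right) = -25$)
$n{\left(S \right)} = \frac{4}{3} - \frac{179 S^{2}}{3}$
$g - n{\left(d \right)} = 9750 - \left(\frac{4}{3} - \frac{179 \left(-25\right)^{2}}{3}\right) = 9750 - \left(\frac{4}{3} - \frac{111875}{3}\right) = 9750 - - \frac{111871}{3} = 9750 + \frac{111871}{3} = \frac{141121}{3}$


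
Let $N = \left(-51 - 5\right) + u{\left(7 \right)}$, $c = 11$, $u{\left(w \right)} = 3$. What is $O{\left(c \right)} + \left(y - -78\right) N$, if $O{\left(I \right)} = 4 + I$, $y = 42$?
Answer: $-6345$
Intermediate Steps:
$N = -53$ ($N = \left(-51 - 5\right) + 3 = -56 + 3 = -53$)
$O{\left(c \right)} + \left(y - -78\right) N = \left(4 + 11\right) + \left(42 - -78\right) \left(-53\right) = 15 + \left(42 + 78\right) \left(-53\right) = 15 + 120 \left(-53\right) = 15 - 6360 = -6345$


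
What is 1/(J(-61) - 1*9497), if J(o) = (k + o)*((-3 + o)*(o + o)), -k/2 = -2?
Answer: -1/454553 ≈ -2.2000e-6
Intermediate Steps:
k = 4 (k = -2*(-2) = 4)
J(o) = 2*o*(-3 + o)*(4 + o) (J(o) = (4 + o)*((-3 + o)*(o + o)) = (4 + o)*((-3 + o)*(2*o)) = (4 + o)*(2*o*(-3 + o)) = 2*o*(-3 + o)*(4 + o))
1/(J(-61) - 1*9497) = 1/(2*(-61)*(-12 - 61 + (-61)²) - 1*9497) = 1/(2*(-61)*(-12 - 61 + 3721) - 9497) = 1/(2*(-61)*3648 - 9497) = 1/(-445056 - 9497) = 1/(-454553) = -1/454553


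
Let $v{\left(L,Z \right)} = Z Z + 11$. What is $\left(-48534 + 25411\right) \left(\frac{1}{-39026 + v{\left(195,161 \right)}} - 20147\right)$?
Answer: $\frac{6099958829737}{13094} \approx 4.6586 \cdot 10^{8}$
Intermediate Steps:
$v{\left(L,Z \right)} = 11 + Z^{2}$ ($v{\left(L,Z \right)} = Z^{2} + 11 = 11 + Z^{2}$)
$\left(-48534 + 25411\right) \left(\frac{1}{-39026 + v{\left(195,161 \right)}} - 20147\right) = \left(-48534 + 25411\right) \left(\frac{1}{-39026 + \left(11 + 161^{2}\right)} - 20147\right) = - 23123 \left(\frac{1}{-39026 + \left(11 + 25921\right)} - 20147\right) = - 23123 \left(\frac{1}{-39026 + 25932} - 20147\right) = - 23123 \left(\frac{1}{-13094} - 20147\right) = - 23123 \left(- \frac{1}{13094} - 20147\right) = \left(-23123\right) \left(- \frac{263804819}{13094}\right) = \frac{6099958829737}{13094}$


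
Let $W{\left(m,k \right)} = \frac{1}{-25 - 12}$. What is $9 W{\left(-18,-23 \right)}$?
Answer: $- \frac{9}{37} \approx -0.24324$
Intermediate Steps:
$W{\left(m,k \right)} = - \frac{1}{37}$ ($W{\left(m,k \right)} = \frac{1}{-37} = - \frac{1}{37}$)
$9 W{\left(-18,-23 \right)} = 9 \left(- \frac{1}{37}\right) = - \frac{9}{37}$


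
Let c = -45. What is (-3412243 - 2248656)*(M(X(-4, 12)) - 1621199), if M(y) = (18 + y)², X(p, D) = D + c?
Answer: 9176170095626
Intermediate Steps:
X(p, D) = -45 + D (X(p, D) = D - 45 = -45 + D)
(-3412243 - 2248656)*(M(X(-4, 12)) - 1621199) = (-3412243 - 2248656)*((18 + (-45 + 12))² - 1621199) = -5660899*((18 - 33)² - 1621199) = -5660899*((-15)² - 1621199) = -5660899*(225 - 1621199) = -5660899*(-1620974) = 9176170095626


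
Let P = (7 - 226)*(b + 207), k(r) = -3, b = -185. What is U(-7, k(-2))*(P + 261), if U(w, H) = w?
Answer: 31899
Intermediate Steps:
P = -4818 (P = (7 - 226)*(-185 + 207) = -219*22 = -4818)
U(-7, k(-2))*(P + 261) = -7*(-4818 + 261) = -7*(-4557) = 31899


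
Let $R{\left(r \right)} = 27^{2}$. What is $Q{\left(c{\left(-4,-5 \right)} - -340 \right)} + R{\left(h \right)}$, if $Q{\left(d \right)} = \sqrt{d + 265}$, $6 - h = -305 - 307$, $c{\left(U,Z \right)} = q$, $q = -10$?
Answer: $729 + \sqrt{595} \approx 753.39$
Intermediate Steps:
$c{\left(U,Z \right)} = -10$
$h = 618$ ($h = 6 - \left(-305 - 307\right) = 6 - -612 = 6 + 612 = 618$)
$R{\left(r \right)} = 729$
$Q{\left(d \right)} = \sqrt{265 + d}$
$Q{\left(c{\left(-4,-5 \right)} - -340 \right)} + R{\left(h \right)} = \sqrt{265 - -330} + 729 = \sqrt{265 + \left(-10 + 340\right)} + 729 = \sqrt{265 + 330} + 729 = \sqrt{595} + 729 = 729 + \sqrt{595}$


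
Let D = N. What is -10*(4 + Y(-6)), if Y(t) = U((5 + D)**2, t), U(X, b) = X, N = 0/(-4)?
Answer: -290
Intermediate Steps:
N = 0 (N = 0*(-1/4) = 0)
D = 0
Y(t) = 25 (Y(t) = (5 + 0)**2 = 5**2 = 25)
-10*(4 + Y(-6)) = -10*(4 + 25) = -10*29 = -290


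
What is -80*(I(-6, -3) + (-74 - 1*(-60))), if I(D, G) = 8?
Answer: 480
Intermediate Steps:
-80*(I(-6, -3) + (-74 - 1*(-60))) = -80*(8 + (-74 - 1*(-60))) = -80*(8 + (-74 + 60)) = -80*(8 - 14) = -80*(-6) = 480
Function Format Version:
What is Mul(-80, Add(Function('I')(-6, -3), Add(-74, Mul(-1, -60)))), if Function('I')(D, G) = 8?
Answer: 480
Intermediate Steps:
Mul(-80, Add(Function('I')(-6, -3), Add(-74, Mul(-1, -60)))) = Mul(-80, Add(8, Add(-74, Mul(-1, -60)))) = Mul(-80, Add(8, Add(-74, 60))) = Mul(-80, Add(8, -14)) = Mul(-80, -6) = 480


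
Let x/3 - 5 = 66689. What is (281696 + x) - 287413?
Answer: 194365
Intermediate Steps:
x = 200082 (x = 15 + 3*66689 = 15 + 200067 = 200082)
(281696 + x) - 287413 = (281696 + 200082) - 287413 = 481778 - 287413 = 194365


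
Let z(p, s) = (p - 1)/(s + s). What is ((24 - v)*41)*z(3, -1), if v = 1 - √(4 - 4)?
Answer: -943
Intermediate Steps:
z(p, s) = (-1 + p)/(2*s) (z(p, s) = (-1 + p)/((2*s)) = (-1 + p)*(1/(2*s)) = (-1 + p)/(2*s))
v = 1 (v = 1 - √0 = 1 - 1*0 = 1 + 0 = 1)
((24 - v)*41)*z(3, -1) = ((24 - 1*1)*41)*((½)*(-1 + 3)/(-1)) = ((24 - 1)*41)*((½)*(-1)*2) = (23*41)*(-1) = 943*(-1) = -943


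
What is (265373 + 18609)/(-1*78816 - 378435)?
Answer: -283982/457251 ≈ -0.62106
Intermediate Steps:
(265373 + 18609)/(-1*78816 - 378435) = 283982/(-78816 - 378435) = 283982/(-457251) = 283982*(-1/457251) = -283982/457251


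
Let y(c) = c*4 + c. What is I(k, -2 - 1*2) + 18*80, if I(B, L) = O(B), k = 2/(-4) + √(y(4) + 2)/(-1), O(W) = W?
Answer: 2879/2 - √22 ≈ 1434.8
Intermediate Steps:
y(c) = 5*c (y(c) = 4*c + c = 5*c)
k = -½ - √22 (k = 2/(-4) + √(5*4 + 2)/(-1) = 2*(-¼) + √(20 + 2)*(-1) = -½ + √22*(-1) = -½ - √22 ≈ -5.1904)
I(B, L) = B
I(k, -2 - 1*2) + 18*80 = (-½ - √22) + 18*80 = (-½ - √22) + 1440 = 2879/2 - √22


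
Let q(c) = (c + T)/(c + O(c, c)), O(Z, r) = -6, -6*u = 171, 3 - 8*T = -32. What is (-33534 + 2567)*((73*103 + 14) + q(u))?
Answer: -64389714067/276 ≈ -2.3330e+8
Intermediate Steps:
T = 35/8 (T = 3/8 - 1/8*(-32) = 3/8 + 4 = 35/8 ≈ 4.3750)
u = -57/2 (u = -1/6*171 = -57/2 ≈ -28.500)
q(c) = (35/8 + c)/(-6 + c) (q(c) = (c + 35/8)/(c - 6) = (35/8 + c)/(-6 + c))
(-33534 + 2567)*((73*103 + 14) + q(u)) = (-33534 + 2567)*((73*103 + 14) + (35/8 - 57/2)/(-6 - 57/2)) = -30967*((7519 + 14) - 193/8/(-69/2)) = -30967*(7533 - 2/69*(-193/8)) = -30967*(7533 + 193/276) = -30967*2079301/276 = -64389714067/276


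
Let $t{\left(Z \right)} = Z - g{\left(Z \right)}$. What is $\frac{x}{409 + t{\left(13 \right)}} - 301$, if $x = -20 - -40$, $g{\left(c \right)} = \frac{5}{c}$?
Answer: $- \frac{1649521}{5481} \approx -300.95$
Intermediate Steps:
$t{\left(Z \right)} = Z - \frac{5}{Z}$
$x = 20$ ($x = -20 + 40 = 20$)
$\frac{x}{409 + t{\left(13 \right)}} - 301 = \frac{1}{409 + \left(13 - \frac{5}{13}\right)} 20 - 301 = \frac{1}{409 + \frac{164}{13}} \cdot 20 - 301 = \frac{1}{\frac{5481}{13}} \cdot 20 - 301 = \frac{13}{5481} \cdot 20 - 301 = \frac{260}{5481} - 301 = - \frac{1649521}{5481}$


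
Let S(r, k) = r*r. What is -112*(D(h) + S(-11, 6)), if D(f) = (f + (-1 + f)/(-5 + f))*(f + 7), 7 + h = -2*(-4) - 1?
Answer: -68544/5 ≈ -13709.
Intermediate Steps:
h = 0 (h = -7 + (-2*(-4) - 1) = -7 + (8 - 1) = -7 + 7 = 0)
S(r, k) = r²
D(f) = (7 + f)*(f + (-1 + f)/(-5 + f)) (D(f) = (f + (-1 + f)/(-5 + f))*(7 + f) = (7 + f)*(f + (-1 + f)/(-5 + f)))
-112*(D(h) + S(-11, 6)) = -112*((-7 + 0³ - 29*0 + 3*0²)/(-5 + 0) + (-11)²) = -112*((-7 + 0 + 0 + 3*0)/(-5) + 121) = -112*(-(-7 + 0 + 0 + 0)/5 + 121) = -112*(-⅕*(-7) + 121) = -112*(7/5 + 121) = -112*612/5 = -68544/5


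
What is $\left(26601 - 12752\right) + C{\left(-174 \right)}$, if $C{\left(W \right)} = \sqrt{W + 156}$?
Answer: $13849 + 3 i \sqrt{2} \approx 13849.0 + 4.2426 i$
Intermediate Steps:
$C{\left(W \right)} = \sqrt{156 + W}$
$\left(26601 - 12752\right) + C{\left(-174 \right)} = \left(26601 - 12752\right) + \sqrt{156 - 174} = 13849 + \sqrt{-18} = 13849 + 3 i \sqrt{2}$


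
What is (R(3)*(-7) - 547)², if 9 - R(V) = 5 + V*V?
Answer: 262144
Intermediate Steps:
R(V) = 4 - V² (R(V) = 9 - (5 + V*V) = 9 - (5 + V²) = 9 + (-5 - V²) = 4 - V²)
(R(3)*(-7) - 547)² = ((4 - 1*3²)*(-7) - 547)² = ((4 - 1*9)*(-7) - 547)² = ((4 - 9)*(-7) - 547)² = (-5*(-7) - 547)² = (35 - 547)² = (-512)² = 262144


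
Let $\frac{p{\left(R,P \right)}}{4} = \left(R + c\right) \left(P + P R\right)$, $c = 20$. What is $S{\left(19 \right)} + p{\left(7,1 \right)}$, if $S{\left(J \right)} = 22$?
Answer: $886$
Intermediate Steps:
$p{\left(R,P \right)} = 4 \left(20 + R\right) \left(P + P R\right)$ ($p{\left(R,P \right)} = 4 \left(R + 20\right) \left(P + P R\right) = 4 \left(20 + R\right) \left(P + P R\right)$)
$S{\left(19 \right)} + p{\left(7,1 \right)} = 22 + 4 \cdot 1 \left(20 + 7^{2} + 21 \cdot 7\right) = 22 + 4 \cdot 1 \left(20 + 49 + 147\right) = 22 + 4 \cdot 1 \cdot 216 = 22 + 864 = 886$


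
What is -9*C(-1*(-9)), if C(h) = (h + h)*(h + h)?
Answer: -2916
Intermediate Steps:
C(h) = 4*h² (C(h) = (2*h)*(2*h) = 4*h²)
-9*C(-1*(-9)) = -36*(-1*(-9))² = -36*9² = -36*81 = -9*324 = -2916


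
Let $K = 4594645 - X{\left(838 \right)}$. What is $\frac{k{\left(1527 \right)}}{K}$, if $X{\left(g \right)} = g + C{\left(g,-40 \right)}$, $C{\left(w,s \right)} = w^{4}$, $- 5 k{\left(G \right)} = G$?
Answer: $\frac{1527}{2465710208645} \approx 6.1929 \cdot 10^{-10}$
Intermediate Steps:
$k{\left(G \right)} = - \frac{G}{5}$
$X{\left(g \right)} = g + g^{4}$
$K = -493142041729$ ($K = 4594645 - \left(838 + 838^{4}\right) = 4594645 - \left(838 + 493146635536\right) = 4594645 - 493146636374 = -493142041729$)
$\frac{k{\left(1527 \right)}}{K} = \frac{\left(- \frac{1}{5}\right) 1527}{-493142041729} = \left(- \frac{1527}{5}\right) \left(- \frac{1}{493142041729}\right) = \frac{1527}{2465710208645}$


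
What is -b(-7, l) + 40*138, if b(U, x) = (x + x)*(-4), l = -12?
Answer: 5424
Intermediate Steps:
b(U, x) = -8*x (b(U, x) = (2*x)*(-4) = -8*x)
-b(-7, l) + 40*138 = -(-8)*(-12) + 40*138 = -1*96 + 5520 = -96 + 5520 = 5424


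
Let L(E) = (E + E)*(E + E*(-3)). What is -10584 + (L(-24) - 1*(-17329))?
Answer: 4441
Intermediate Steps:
L(E) = -4*E**2 (L(E) = (2*E)*(E - 3*E) = (2*E)*(-2*E) = -4*E**2)
-10584 + (L(-24) - 1*(-17329)) = -10584 + (-4*(-24)**2 - 1*(-17329)) = -10584 + (-4*576 + 17329) = -10584 + (-2304 + 17329) = -10584 + 15025 = 4441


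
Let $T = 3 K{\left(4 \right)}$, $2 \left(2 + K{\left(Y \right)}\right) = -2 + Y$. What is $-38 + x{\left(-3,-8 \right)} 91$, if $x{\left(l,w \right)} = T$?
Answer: $-311$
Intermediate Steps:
$K{\left(Y \right)} = -3 + \frac{Y}{2}$ ($K{\left(Y \right)} = -2 + \frac{-2 + Y}{2} = -2 + \left(-1 + \frac{Y}{2}\right) = -3 + \frac{Y}{2}$)
$T = -3$ ($T = 3 \left(-3 + \frac{1}{2} \cdot 4\right) = 3 \left(-3 + 2\right) = 3 \left(-1\right) = -3$)
$x{\left(l,w \right)} = -3$
$-38 + x{\left(-3,-8 \right)} 91 = -38 - 273 = -311$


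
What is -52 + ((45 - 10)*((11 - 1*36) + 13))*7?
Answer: -2992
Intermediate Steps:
-52 + ((45 - 10)*((11 - 1*36) + 13))*7 = -52 + (35*((11 - 36) + 13))*7 = -52 + (35*(-25 + 13))*7 = -52 + (35*(-12))*7 = -52 - 420*7 = -52 - 2940 = -2992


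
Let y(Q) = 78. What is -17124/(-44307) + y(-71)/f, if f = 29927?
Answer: 171975298/441991863 ≈ 0.38909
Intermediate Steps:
-17124/(-44307) + y(-71)/f = -17124/(-44307) + 78/29927 = -17124*(-1/44307) + 78*(1/29927) = 5708/14769 + 78/29927 = 171975298/441991863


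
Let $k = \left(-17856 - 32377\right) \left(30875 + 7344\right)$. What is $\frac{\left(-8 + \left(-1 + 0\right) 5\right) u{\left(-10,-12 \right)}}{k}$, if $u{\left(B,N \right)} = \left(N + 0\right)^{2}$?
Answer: $\frac{1872}{1919855027} \approx 9.7507 \cdot 10^{-7}$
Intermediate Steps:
$u{\left(B,N \right)} = N^{2}$
$k = -1919855027$ ($k = \left(-50233\right) 38219 = -1919855027$)
$\frac{\left(-8 + \left(-1 + 0\right) 5\right) u{\left(-10,-12 \right)}}{k} = \frac{\left(-8 + \left(-1 + 0\right) 5\right) \left(-12\right)^{2}}{-1919855027} = \left(-8 - 5\right) 144 \left(- \frac{1}{1919855027}\right) = \left(-13\right) 144 \left(- \frac{1}{1919855027}\right) = \left(-1872\right) \left(- \frac{1}{1919855027}\right) = \frac{1872}{1919855027}$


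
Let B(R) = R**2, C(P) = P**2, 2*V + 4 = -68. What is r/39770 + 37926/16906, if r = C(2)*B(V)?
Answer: 398989431/168087905 ≈ 2.3737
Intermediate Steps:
V = -36 (V = -2 + (1/2)*(-68) = -2 - 34 = -36)
r = 5184 (r = 2**2*(-36)**2 = 4*1296 = 5184)
r/39770 + 37926/16906 = 5184/39770 + 37926/16906 = 5184*(1/39770) + 37926*(1/16906) = 2592/19885 + 18963/8453 = 398989431/168087905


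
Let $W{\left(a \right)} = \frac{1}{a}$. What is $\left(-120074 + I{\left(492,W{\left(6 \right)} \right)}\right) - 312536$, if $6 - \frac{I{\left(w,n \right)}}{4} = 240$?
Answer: $-433546$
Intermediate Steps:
$I{\left(w,n \right)} = -936$ ($I{\left(w,n \right)} = 24 - 960 = -936$)
$\left(-120074 + I{\left(492,W{\left(6 \right)} \right)}\right) - 312536 = \left(-120074 - 936\right) - 312536 = -121010 - 312536 = -433546$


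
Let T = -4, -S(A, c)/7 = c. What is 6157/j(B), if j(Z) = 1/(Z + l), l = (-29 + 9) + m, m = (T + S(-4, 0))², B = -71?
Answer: -461775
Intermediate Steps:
S(A, c) = -7*c
m = 16 (m = (-4 - 7*0)² = (-4 + 0)² = (-4)² = 16)
l = -4 (l = (-29 + 9) + 16 = -20 + 16 = -4)
j(Z) = 1/(-4 + Z) (j(Z) = 1/(Z - 4) = 1/(-4 + Z))
6157/j(B) = 6157/(1/(-4 - 71)) = 6157/(1/(-75)) = 6157/(-1/75) = 6157*(-75) = -461775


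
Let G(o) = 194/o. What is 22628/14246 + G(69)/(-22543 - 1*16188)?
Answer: 30234592984/19035782997 ≈ 1.5883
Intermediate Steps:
22628/14246 + G(69)/(-22543 - 1*16188) = 22628/14246 + (194/69)/(-22543 - 1*16188) = 22628*(1/14246) + (194*(1/69))/(-22543 - 16188) = 11314/7123 + (194/69)/(-38731) = 11314/7123 + (194/69)*(-1/38731) = 11314/7123 - 194/2672439 = 30234592984/19035782997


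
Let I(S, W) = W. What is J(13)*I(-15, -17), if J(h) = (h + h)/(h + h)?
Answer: -17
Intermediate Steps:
J(h) = 1 (J(h) = (2*h)/((2*h)) = (2*h)*(1/(2*h)) = 1)
J(13)*I(-15, -17) = 1*(-17) = -17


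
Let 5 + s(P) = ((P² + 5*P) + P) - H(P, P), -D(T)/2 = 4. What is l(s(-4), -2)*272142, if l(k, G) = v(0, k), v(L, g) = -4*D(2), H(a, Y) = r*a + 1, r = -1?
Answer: 8708544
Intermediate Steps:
D(T) = -8 (D(T) = -2*4 = -8)
H(a, Y) = 1 - a (H(a, Y) = -a + 1 = 1 - a)
v(L, g) = 32 (v(L, g) = -4*(-8) = 32)
s(P) = -6 + P² + 7*P (s(P) = -5 + (((P² + 5*P) + P) - (1 - P)) = -5 + ((P² + 6*P) + (-1 + P)) = -5 + (-1 + P² + 7*P) = -6 + P² + 7*P)
l(k, G) = 32
l(s(-4), -2)*272142 = 32*272142 = 8708544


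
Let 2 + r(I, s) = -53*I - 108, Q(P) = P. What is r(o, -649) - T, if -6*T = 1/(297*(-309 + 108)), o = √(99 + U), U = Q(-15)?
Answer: -39400021/358182 - 106*√21 ≈ -595.75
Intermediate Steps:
U = -15
o = 2*√21 (o = √(99 - 15) = √84 = 2*√21 ≈ 9.1651)
r(I, s) = -110 - 53*I (r(I, s) = -2 + (-53*I - 108) = -2 + (-108 - 53*I) = -110 - 53*I)
T = 1/358182 (T = -1/(297*(-309 + 108))/6 = -1/(6*(297*(-201))) = -⅙/(-59697) = -⅙*(-1/59697) = 1/358182 ≈ 2.7919e-6)
r(o, -649) - T = (-110 - 106*√21) - 1*1/358182 = (-110 - 106*√21) - 1/358182 = -39400021/358182 - 106*√21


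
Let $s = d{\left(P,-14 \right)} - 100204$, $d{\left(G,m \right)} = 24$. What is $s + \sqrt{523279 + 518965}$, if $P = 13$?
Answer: $-100180 + 2 \sqrt{260561} \approx -99159.0$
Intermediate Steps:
$s = -100180$ ($s = 24 - 100204 = -100180$)
$s + \sqrt{523279 + 518965} = -100180 + \sqrt{523279 + 518965} = -100180 + \sqrt{1042244} = -100180 + 2 \sqrt{260561}$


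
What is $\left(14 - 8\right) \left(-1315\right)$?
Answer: $-7890$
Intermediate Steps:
$\left(14 - 8\right) \left(-1315\right) = 6 \left(-1315\right) = -7890$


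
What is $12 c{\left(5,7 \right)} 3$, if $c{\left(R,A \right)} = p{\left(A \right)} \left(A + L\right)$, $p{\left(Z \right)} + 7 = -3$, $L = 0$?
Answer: $-2520$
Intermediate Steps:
$p{\left(Z \right)} = -10$ ($p{\left(Z \right)} = -7 - 3 = -10$)
$c{\left(R,A \right)} = - 10 A$ ($c{\left(R,A \right)} = - 10 \left(A + 0\right) = - 10 A$)
$12 c{\left(5,7 \right)} 3 = 12 \left(\left(-10\right) 7\right) 3 = 12 \left(-70\right) 3 = \left(-840\right) 3 = -2520$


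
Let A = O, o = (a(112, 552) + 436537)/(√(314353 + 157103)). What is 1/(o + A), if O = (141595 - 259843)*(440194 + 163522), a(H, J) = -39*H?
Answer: -33656399730091008/2402670117236115328046319983 - 5186028*√3274/2402670117236115328046319983 ≈ -1.4008e-11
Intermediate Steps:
o = 432169*√3274/39288 (o = (-39*112 + 436537)/(√(314353 + 157103)) = (-4368 + 436537)/(√471456) = 432169/((12*√3274)) = 432169*(√3274/39288) = 432169*√3274/39288 ≈ 629.41)
O = -71388209568 (O = -118248*603716 = -71388209568)
A = -71388209568
1/(o + A) = 1/(432169*√3274/39288 - 71388209568) = 1/(-71388209568 + 432169*√3274/39288)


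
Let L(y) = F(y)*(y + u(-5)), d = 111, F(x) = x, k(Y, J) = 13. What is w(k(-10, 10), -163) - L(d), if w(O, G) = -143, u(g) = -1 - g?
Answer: -12908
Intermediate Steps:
L(y) = y*(4 + y) (L(y) = y*(y + (-1 - 1*(-5))) = y*(y + (-1 + 5)) = y*(y + 4) = y*(4 + y))
w(k(-10, 10), -163) - L(d) = -143 - 111*(4 + 111) = -143 - 111*115 = -143 - 1*12765 = -143 - 12765 = -12908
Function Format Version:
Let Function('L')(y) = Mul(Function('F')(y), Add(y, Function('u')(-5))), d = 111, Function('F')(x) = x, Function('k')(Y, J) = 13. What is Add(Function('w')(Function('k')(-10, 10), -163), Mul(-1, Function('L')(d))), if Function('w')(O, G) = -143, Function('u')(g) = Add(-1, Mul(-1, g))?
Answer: -12908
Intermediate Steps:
Function('L')(y) = Mul(y, Add(4, y)) (Function('L')(y) = Mul(y, Add(y, Add(-1, Mul(-1, -5)))) = Mul(y, Add(y, Add(-1, 5))) = Mul(y, Add(y, 4)) = Mul(y, Add(4, y)))
Add(Function('w')(Function('k')(-10, 10), -163), Mul(-1, Function('L')(d))) = Add(-143, Mul(-1, Mul(111, Add(4, 111)))) = Add(-143, Mul(-1, Mul(111, 115))) = Add(-143, Mul(-1, 12765)) = Add(-143, -12765) = -12908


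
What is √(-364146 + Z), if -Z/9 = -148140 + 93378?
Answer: 2*√32178 ≈ 358.76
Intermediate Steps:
Z = 492858 (Z = -9*(-148140 + 93378) = -9*(-54762) = 492858)
√(-364146 + Z) = √(-364146 + 492858) = √128712 = 2*√32178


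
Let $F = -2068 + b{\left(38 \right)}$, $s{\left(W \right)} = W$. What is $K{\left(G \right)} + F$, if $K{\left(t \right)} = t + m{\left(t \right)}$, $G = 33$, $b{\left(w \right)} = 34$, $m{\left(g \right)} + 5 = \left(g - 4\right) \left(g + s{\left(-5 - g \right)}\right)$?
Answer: $-2151$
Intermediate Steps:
$m{\left(g \right)} = 15 - 5 g$ ($m{\left(g \right)} = -5 + \left(g - 4\right) \left(g - \left(5 + g\right)\right) = -5 + \left(-4 + g\right) \left(-5\right) = -5 - \left(-20 + 5 g\right) = 15 - 5 g$)
$K{\left(t \right)} = 15 - 4 t$ ($K{\left(t \right)} = t - \left(-15 + 5 t\right) = 15 - 4 t$)
$F = -2034$ ($F = -2068 + 34 = -2034$)
$K{\left(G \right)} + F = \left(15 - 132\right) - 2034 = -117 - 2034 = -2151$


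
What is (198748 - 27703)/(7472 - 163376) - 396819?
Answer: -2945992401/7424 ≈ -3.9682e+5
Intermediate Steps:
(198748 - 27703)/(7472 - 163376) - 396819 = 171045/(-155904) - 396819 = 171045*(-1/155904) - 396819 = -8145/7424 - 396819 = -2945992401/7424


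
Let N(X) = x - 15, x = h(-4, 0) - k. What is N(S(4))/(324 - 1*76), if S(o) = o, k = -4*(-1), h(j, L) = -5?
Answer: -3/31 ≈ -0.096774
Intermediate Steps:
k = 4
x = -9 (x = -5 - 1*4 = -5 - 4 = -9)
N(X) = -24 (N(X) = -9 - 15 = -24)
N(S(4))/(324 - 1*76) = -24/(324 - 1*76) = -24/(324 - 76) = -24/248 = -24*1/248 = -3/31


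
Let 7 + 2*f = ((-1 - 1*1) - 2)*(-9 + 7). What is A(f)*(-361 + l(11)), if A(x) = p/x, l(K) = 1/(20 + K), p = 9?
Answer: -201420/31 ≈ -6497.4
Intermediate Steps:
f = ½ (f = -7/2 + (((-1 - 1*1) - 2)*(-9 + 7))/2 = -7/2 + (((-1 - 1) - 2)*(-2))/2 = -7/2 + ((-2 - 2)*(-2))/2 = -7/2 + (-4*(-2))/2 = -7/2 + (½)*8 = -7/2 + 4 = ½ ≈ 0.50000)
A(x) = 9/x
A(f)*(-361 + l(11)) = (9/(½))*(-361 + 1/(20 + 11)) = (9*2)*(-361 + 1/31) = 18*(-361 + 1/31) = 18*(-11190/31) = -201420/31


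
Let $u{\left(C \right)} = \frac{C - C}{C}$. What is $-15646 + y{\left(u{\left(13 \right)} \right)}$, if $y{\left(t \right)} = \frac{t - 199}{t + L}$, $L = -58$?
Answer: $- \frac{907269}{58} \approx -15643.0$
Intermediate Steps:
$u{\left(C \right)} = 0$ ($u{\left(C \right)} = \frac{0}{C} = 0$)
$y{\left(t \right)} = \frac{-199 + t}{-58 + t}$ ($y{\left(t \right)} = \frac{t - 199}{t - 58} = \frac{-199 + t}{-58 + t}$)
$-15646 + y{\left(u{\left(13 \right)} \right)} = -15646 + \frac{-199 + 0}{-58 + 0} = -15646 + \frac{1}{-58} \left(-199\right) = -15646 - - \frac{199}{58} = -15646 + \frac{199}{58} = - \frac{907269}{58}$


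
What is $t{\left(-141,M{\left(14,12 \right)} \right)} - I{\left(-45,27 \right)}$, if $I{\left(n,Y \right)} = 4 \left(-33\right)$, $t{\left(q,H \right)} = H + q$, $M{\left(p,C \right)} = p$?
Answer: $5$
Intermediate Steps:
$I{\left(n,Y \right)} = -132$
$t{\left(-141,M{\left(14,12 \right)} \right)} - I{\left(-45,27 \right)} = \left(14 - 141\right) - -132 = -127 + 132 = 5$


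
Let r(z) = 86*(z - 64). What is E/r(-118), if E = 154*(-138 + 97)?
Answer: 451/1118 ≈ 0.40340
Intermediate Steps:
r(z) = -5504 + 86*z (r(z) = 86*(-64 + z) = -5504 + 86*z)
E = -6314 (E = 154*(-41) = -6314)
E/r(-118) = -6314/(-5504 + 86*(-118)) = -6314/(-5504 - 10148) = -6314/(-15652) = -6314*(-1/15652) = 451/1118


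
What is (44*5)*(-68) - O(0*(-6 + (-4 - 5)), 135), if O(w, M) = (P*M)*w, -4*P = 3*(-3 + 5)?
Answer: -14960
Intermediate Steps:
P = -3/2 (P = -3*(-3 + 5)/4 = -3*2/4 = -¼*6 = -3/2 ≈ -1.5000)
O(w, M) = -3*M*w/2 (O(w, M) = (-3*M/2)*w = -3*M*w/2)
(44*5)*(-68) - O(0*(-6 + (-4 - 5)), 135) = (44*5)*(-68) - (-3)*135*0*(-6 + (-4 - 5))/2 = 220*(-68) - (-3)*135*0*(-6 - 9)/2 = -14960 - (-3)*135*0*(-15)/2 = -14960 - (-3)*135*0/2 = -14960 - 1*0 = -14960 + 0 = -14960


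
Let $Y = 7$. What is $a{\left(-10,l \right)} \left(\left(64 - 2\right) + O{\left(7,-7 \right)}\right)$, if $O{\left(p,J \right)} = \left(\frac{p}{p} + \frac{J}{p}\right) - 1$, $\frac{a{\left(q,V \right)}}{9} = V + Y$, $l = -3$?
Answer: $2196$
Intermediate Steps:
$a{\left(q,V \right)} = 63 + 9 V$ ($a{\left(q,V \right)} = 9 \left(V + 7\right) = 9 \left(7 + V\right) = 63 + 9 V$)
$O{\left(p,J \right)} = \frac{J}{p}$ ($O{\left(p,J \right)} = \left(1 + \frac{J}{p}\right) - 1 = \frac{J}{p}$)
$a{\left(-10,l \right)} \left(\left(64 - 2\right) + O{\left(7,-7 \right)}\right) = \left(63 + 9 \left(-3\right)\right) \left(\left(64 - 2\right) - \frac{7}{7}\right) = \left(63 - 27\right) \left(62 - 1\right) = 36 \left(62 - 1\right) = 36 \cdot 61 = 2196$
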